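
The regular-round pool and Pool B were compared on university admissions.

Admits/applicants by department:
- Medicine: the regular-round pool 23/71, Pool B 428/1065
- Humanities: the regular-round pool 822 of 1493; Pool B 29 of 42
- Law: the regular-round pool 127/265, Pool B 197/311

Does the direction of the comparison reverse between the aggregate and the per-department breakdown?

Medicine: the regular-round pool 23/71 = 32.4%, Pool B 428/1065 = 40.2% → Pool B
Humanities: the regular-round pool 822/1493 = 55.1%, Pool B 29/42 = 69.0% → Pool B
Law: the regular-round pool 127/265 = 47.9%, Pool B 197/311 = 63.3% → Pool B
Overall: the regular-round pool 972/1829 = 53.1%, Pool B 654/1418 = 46.1% → the regular-round pool
Pool B wins each department group but the regular-round pool wins overall — the comparison reverses. Pool B's applicants skew toward Medicine, which has a lower base rate.

Yes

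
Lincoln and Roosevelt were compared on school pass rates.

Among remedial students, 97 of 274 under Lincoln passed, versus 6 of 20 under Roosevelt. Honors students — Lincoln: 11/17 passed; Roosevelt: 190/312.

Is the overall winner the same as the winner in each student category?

No

Remedial: Lincoln 97/274 = 35.4%, Roosevelt 6/20 = 30.0% → Lincoln
Honors: Lincoln 11/17 = 64.7%, Roosevelt 190/312 = 60.9% → Lincoln
Overall: Lincoln 108/291 = 37.1%, Roosevelt 196/332 = 59.0% → Roosevelt
Lincoln wins each student group but Roosevelt wins overall — the comparison reverses. Lincoln's students skew toward remedial, which has a lower base rate.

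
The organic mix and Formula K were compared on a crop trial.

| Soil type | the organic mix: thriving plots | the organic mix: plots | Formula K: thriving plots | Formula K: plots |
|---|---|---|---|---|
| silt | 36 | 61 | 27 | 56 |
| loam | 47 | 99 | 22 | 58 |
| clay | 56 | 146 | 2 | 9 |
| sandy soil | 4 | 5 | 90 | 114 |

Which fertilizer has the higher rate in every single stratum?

Silt: the organic mix 36/61 = 59.0%, Formula K 27/56 = 48.2% → the organic mix
Loam: the organic mix 47/99 = 47.5%, Formula K 22/58 = 37.9% → the organic mix
Clay: the organic mix 56/146 = 38.4%, Formula K 2/9 = 22.2% → the organic mix
Sandy soil: the organic mix 4/5 = 80.0%, Formula K 90/114 = 78.9% → the organic mix
The organic mix has the higher rate in all 4 groups.

the organic mix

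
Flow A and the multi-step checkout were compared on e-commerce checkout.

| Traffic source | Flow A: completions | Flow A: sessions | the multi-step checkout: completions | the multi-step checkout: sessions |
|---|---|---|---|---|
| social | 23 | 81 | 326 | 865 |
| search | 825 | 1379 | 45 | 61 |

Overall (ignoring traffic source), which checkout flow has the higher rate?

Social: Flow A 23/81 = 28.4%, the multi-step checkout 326/865 = 37.7% → the multi-step checkout
Search: Flow A 825/1379 = 59.8%, the multi-step checkout 45/61 = 73.8% → the multi-step checkout
Overall: Flow A 848/1460 = 58.1%, the multi-step checkout 371/926 = 40.1% → Flow A
(The multi-step checkout wins every traffic group but Flow A wins overall — the multi-step checkout's sessions skew toward the low-rate social group.)

Flow A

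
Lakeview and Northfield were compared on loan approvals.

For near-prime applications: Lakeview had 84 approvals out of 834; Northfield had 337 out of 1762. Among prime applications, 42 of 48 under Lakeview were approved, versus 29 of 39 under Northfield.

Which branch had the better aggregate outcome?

Northfield

Near-prime: Lakeview 84/834 = 10.1%, Northfield 337/1762 = 19.1% → Northfield
Prime: Lakeview 42/48 = 87.5%, Northfield 29/39 = 74.4% → Lakeview
Overall: Lakeview 126/882 = 14.3%, Northfield 366/1801 = 20.3% → Northfield
(Neither sweeps every credit group, but Northfield has the higher pooled rate.)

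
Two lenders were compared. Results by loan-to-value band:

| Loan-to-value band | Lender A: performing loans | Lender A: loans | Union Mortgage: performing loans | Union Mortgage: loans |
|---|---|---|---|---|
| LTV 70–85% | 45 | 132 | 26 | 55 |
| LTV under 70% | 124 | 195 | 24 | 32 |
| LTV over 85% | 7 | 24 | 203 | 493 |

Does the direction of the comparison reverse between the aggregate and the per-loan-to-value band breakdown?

LTV 70–85%: Lender A 45/132 = 34.1%, Union Mortgage 26/55 = 47.3% → Union Mortgage
LTV under 70%: Lender A 124/195 = 63.6%, Union Mortgage 24/32 = 75.0% → Union Mortgage
LTV over 85%: Lender A 7/24 = 29.2%, Union Mortgage 203/493 = 41.2% → Union Mortgage
Overall: Lender A 176/351 = 50.1%, Union Mortgage 253/580 = 43.6% → Lender A
Union Mortgage wins each loan-to-value group but Lender A wins overall — the comparison reverses. Union Mortgage's loans skew toward LTV over 85%, which has a lower base rate.

Yes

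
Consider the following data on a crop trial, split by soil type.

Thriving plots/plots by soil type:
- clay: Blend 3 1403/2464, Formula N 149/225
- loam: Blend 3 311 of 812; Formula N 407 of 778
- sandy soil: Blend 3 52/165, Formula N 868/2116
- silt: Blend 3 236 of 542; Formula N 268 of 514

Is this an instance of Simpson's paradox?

Yes

Clay: Blend 3 1403/2464 = 56.9%, Formula N 149/225 = 66.2% → Formula N
Loam: Blend 3 311/812 = 38.3%, Formula N 407/778 = 52.3% → Formula N
Sandy soil: Blend 3 52/165 = 31.5%, Formula N 868/2116 = 41.0% → Formula N
Silt: Blend 3 236/542 = 43.5%, Formula N 268/514 = 52.1% → Formula N
Overall: Blend 3 2002/3983 = 50.3%, Formula N 1692/3633 = 46.6% → Blend 3
Formula N wins each soil group but Blend 3 wins overall — the comparison reverses. Formula N's plots skew toward sandy soil, which has a lower base rate.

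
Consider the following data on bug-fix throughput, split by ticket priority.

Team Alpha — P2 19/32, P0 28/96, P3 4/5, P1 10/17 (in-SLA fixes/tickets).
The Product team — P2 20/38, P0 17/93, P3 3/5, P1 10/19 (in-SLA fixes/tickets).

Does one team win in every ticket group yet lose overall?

No

P2: Team Alpha 19/32 = 59.4%, the Product team 20/38 = 52.6% → Team Alpha
P0: Team Alpha 28/96 = 29.2%, the Product team 17/93 = 18.3% → Team Alpha
P3: Team Alpha 4/5 = 80.0%, the Product team 3/5 = 60.0% → Team Alpha
P1: Team Alpha 10/17 = 58.8%, the Product team 10/19 = 52.6% → Team Alpha
Overall: Team Alpha 61/150 = 40.7%, the Product team 50/155 = 32.3% → Team Alpha
Team Alpha wins overall and in every ticket group — no reversal.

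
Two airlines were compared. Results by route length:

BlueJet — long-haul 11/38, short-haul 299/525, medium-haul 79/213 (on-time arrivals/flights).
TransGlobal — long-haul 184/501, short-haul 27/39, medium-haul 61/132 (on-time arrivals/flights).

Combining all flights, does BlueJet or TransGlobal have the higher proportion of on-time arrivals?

BlueJet

Long-haul: BlueJet 11/38 = 28.9%, TransGlobal 184/501 = 36.7% → TransGlobal
Short-haul: BlueJet 299/525 = 57.0%, TransGlobal 27/39 = 69.2% → TransGlobal
Medium-haul: BlueJet 79/213 = 37.1%, TransGlobal 61/132 = 46.2% → TransGlobal
Overall: BlueJet 389/776 = 50.1%, TransGlobal 272/672 = 40.5% → BlueJet
(TransGlobal wins every route group but BlueJet wins overall — TransGlobal's flights skew toward the low-rate long-haul group.)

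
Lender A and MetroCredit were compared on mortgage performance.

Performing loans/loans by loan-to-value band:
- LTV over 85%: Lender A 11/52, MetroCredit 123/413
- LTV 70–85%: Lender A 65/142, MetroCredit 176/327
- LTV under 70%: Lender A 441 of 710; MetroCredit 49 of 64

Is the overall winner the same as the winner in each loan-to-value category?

No

LTV over 85%: Lender A 11/52 = 21.2%, MetroCredit 123/413 = 29.8% → MetroCredit
LTV 70–85%: Lender A 65/142 = 45.8%, MetroCredit 176/327 = 53.8% → MetroCredit
LTV under 70%: Lender A 441/710 = 62.1%, MetroCredit 49/64 = 76.6% → MetroCredit
Overall: Lender A 517/904 = 57.2%, MetroCredit 348/804 = 43.3% → Lender A
MetroCredit wins each loan-to-value group but Lender A wins overall — the comparison reverses. MetroCredit's loans skew toward LTV over 85%, which has a lower base rate.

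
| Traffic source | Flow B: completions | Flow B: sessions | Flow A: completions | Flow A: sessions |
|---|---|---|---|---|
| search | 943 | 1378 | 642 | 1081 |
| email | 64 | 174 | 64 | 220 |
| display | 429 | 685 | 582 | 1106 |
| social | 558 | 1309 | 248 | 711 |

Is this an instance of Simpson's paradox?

Search: Flow B 943/1378 = 68.4%, Flow A 642/1081 = 59.4% → Flow B
Email: Flow B 64/174 = 36.8%, Flow A 64/220 = 29.1% → Flow B
Display: Flow B 429/685 = 62.6%, Flow A 582/1106 = 52.6% → Flow B
Social: Flow B 558/1309 = 42.6%, Flow A 248/711 = 34.9% → Flow B
Overall: Flow B 1994/3546 = 56.2%, Flow A 1536/3118 = 49.3% → Flow B
Flow B wins overall and in every traffic group — no reversal.

No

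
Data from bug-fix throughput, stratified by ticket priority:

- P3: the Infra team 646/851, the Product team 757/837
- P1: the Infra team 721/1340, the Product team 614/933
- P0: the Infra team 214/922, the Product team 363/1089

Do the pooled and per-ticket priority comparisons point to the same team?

Yes

P3: the Infra team 646/851 = 75.9%, the Product team 757/837 = 90.4% → the Product team
P1: the Infra team 721/1340 = 53.8%, the Product team 614/933 = 65.8% → the Product team
P0: the Infra team 214/922 = 23.2%, the Product team 363/1089 = 33.3% → the Product team
Overall: the Infra team 1581/3113 = 50.8%, the Product team 1734/2859 = 60.7% → the Product team
The Product team wins overall and in every ticket group — no reversal.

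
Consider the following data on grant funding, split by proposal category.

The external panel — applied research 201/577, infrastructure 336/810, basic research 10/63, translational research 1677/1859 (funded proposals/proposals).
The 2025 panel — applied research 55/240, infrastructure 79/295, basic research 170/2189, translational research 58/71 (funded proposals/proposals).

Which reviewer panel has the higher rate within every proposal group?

the external panel

Applied research: the external panel 201/577 = 34.8%, the 2025 panel 55/240 = 22.9% → the external panel
Infrastructure: the external panel 336/810 = 41.5%, the 2025 panel 79/295 = 26.8% → the external panel
Basic research: the external panel 10/63 = 15.9%, the 2025 panel 170/2189 = 7.8% → the external panel
Translational research: the external panel 1677/1859 = 90.2%, the 2025 panel 58/71 = 81.7% → the external panel
The external panel has the higher rate in all 4 groups.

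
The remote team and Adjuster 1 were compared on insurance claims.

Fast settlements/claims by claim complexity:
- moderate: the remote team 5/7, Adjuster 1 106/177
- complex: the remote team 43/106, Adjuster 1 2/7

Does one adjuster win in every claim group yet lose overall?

Moderate: the remote team 5/7 = 71.4%, Adjuster 1 106/177 = 59.9% → the remote team
Complex: the remote team 43/106 = 40.6%, Adjuster 1 2/7 = 28.6% → the remote team
Overall: the remote team 48/113 = 42.5%, Adjuster 1 108/184 = 58.7% → Adjuster 1
The remote team wins each claim group but Adjuster 1 wins overall — the comparison reverses. The remote team's claims skew toward complex, which has a lower base rate.

Yes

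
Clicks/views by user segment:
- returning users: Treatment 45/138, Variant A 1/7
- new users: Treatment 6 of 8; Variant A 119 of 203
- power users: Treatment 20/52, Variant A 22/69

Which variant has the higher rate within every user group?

Returning users: Treatment 45/138 = 32.6%, Variant A 1/7 = 14.3% → Treatment
New users: Treatment 6/8 = 75.0%, Variant A 119/203 = 58.6% → Treatment
Power users: Treatment 20/52 = 38.5%, Variant A 22/69 = 31.9% → Treatment
Treatment has the higher rate in all 3 groups.

Treatment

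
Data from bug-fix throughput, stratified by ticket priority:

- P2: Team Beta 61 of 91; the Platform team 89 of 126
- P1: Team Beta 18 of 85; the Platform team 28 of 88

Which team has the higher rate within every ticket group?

the Platform team

P2: Team Beta 61/91 = 67.0%, the Platform team 89/126 = 70.6% → the Platform team
P1: Team Beta 18/85 = 21.2%, the Platform team 28/88 = 31.8% → the Platform team
The Platform team has the higher rate in both groups.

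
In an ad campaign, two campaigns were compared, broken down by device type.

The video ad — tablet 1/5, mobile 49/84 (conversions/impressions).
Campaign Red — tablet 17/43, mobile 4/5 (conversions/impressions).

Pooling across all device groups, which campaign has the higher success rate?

the video ad

Tablet: the video ad 1/5 = 20.0%, Campaign Red 17/43 = 39.5% → Campaign Red
Mobile: the video ad 49/84 = 58.3%, Campaign Red 4/5 = 80.0% → Campaign Red
Overall: the video ad 50/89 = 56.2%, Campaign Red 21/48 = 43.8% → the video ad
(Campaign Red wins every device group but the video ad wins overall — Campaign Red's impressions skew toward the low-rate tablet group.)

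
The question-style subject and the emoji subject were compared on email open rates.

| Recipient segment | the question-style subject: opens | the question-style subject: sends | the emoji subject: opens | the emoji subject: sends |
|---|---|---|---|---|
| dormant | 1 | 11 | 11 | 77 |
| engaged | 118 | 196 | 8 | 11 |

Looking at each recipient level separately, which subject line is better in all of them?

the emoji subject

Dormant: the question-style subject 1/11 = 9.1%, the emoji subject 11/77 = 14.3% → the emoji subject
Engaged: the question-style subject 118/196 = 60.2%, the emoji subject 8/11 = 72.7% → the emoji subject
The emoji subject has the higher rate in both groups.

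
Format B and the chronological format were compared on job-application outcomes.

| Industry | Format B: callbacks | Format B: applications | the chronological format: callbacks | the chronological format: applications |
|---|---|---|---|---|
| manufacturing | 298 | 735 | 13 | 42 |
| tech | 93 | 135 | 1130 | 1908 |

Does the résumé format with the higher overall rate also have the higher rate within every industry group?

No

Manufacturing: Format B 298/735 = 40.5%, the chronological format 13/42 = 31.0% → Format B
Tech: Format B 93/135 = 68.9%, the chronological format 1130/1908 = 59.2% → Format B
Overall: Format B 391/870 = 44.9%, the chronological format 1143/1950 = 58.6% → the chronological format
Format B wins each industry group but the chronological format wins overall — the comparison reverses. Format B's applications skew toward manufacturing, which has a lower base rate.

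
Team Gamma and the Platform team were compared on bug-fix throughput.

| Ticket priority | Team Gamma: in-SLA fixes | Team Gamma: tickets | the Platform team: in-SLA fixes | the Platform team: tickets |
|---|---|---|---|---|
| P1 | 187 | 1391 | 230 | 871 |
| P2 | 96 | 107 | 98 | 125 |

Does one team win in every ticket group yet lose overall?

P1: Team Gamma 187/1391 = 13.4%, the Platform team 230/871 = 26.4% → the Platform team
P2: Team Gamma 96/107 = 89.7%, the Platform team 98/125 = 78.4% → Team Gamma
Overall: Team Gamma 283/1498 = 18.9%, the Platform team 328/996 = 32.9% → the Platform team
Neither sweeps: Team Gamma wins 1 of 2 groups, the Platform team wins 1. The Platform team wins overall but not every group — no Simpson reversal.

No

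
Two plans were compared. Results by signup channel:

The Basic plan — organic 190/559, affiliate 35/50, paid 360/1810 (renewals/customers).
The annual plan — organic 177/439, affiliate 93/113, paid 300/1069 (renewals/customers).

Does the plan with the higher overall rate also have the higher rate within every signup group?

Organic: the Basic plan 190/559 = 34.0%, the annual plan 177/439 = 40.3% → the annual plan
Affiliate: the Basic plan 35/50 = 70.0%, the annual plan 93/113 = 82.3% → the annual plan
Paid: the Basic plan 360/1810 = 19.9%, the annual plan 300/1069 = 28.1% → the annual plan
Overall: the Basic plan 585/2419 = 24.2%, the annual plan 570/1621 = 35.2% → the annual plan
The annual plan wins overall and in every signup group — no reversal.

Yes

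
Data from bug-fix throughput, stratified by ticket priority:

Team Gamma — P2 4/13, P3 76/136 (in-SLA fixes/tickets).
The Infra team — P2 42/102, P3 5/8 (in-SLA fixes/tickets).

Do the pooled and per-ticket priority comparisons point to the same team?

No

P2: Team Gamma 4/13 = 30.8%, the Infra team 42/102 = 41.2% → the Infra team
P3: Team Gamma 76/136 = 55.9%, the Infra team 5/8 = 62.5% → the Infra team
Overall: Team Gamma 80/149 = 53.7%, the Infra team 47/110 = 42.7% → Team Gamma
The Infra team wins each ticket group but Team Gamma wins overall — the comparison reverses. The Infra team's tickets skew toward P2, which has a lower base rate.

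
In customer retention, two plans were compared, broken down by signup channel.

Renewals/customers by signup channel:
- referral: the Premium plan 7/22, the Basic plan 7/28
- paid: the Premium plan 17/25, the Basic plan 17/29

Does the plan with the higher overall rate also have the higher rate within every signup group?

Yes

Referral: the Premium plan 7/22 = 31.8%, the Basic plan 7/28 = 25.0% → the Premium plan
Paid: the Premium plan 17/25 = 68.0%, the Basic plan 17/29 = 58.6% → the Premium plan
Overall: the Premium plan 24/47 = 51.1%, the Basic plan 24/57 = 42.1% → the Premium plan
The Premium plan wins overall and in every signup group — no reversal.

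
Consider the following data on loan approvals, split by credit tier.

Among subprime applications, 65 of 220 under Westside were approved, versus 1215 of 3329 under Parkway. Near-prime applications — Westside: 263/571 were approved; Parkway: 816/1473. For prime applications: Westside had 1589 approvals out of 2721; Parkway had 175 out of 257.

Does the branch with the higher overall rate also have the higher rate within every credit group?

Subprime: Westside 65/220 = 29.5%, Parkway 1215/3329 = 36.5% → Parkway
Near-prime: Westside 263/571 = 46.1%, Parkway 816/1473 = 55.4% → Parkway
Prime: Westside 1589/2721 = 58.4%, Parkway 175/257 = 68.1% → Parkway
Overall: Westside 1917/3512 = 54.6%, Parkway 2206/5059 = 43.6% → Westside
Parkway wins each credit group but Westside wins overall — the comparison reverses. Parkway's applications skew toward subprime, which has a lower base rate.

No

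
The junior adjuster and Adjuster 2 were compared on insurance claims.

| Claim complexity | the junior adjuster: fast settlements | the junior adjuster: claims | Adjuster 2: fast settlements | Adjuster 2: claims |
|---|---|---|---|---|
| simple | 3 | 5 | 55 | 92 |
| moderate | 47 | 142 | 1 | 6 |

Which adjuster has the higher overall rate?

Adjuster 2

Simple: the junior adjuster 3/5 = 60.0%, Adjuster 2 55/92 = 59.8% → the junior adjuster
Moderate: the junior adjuster 47/142 = 33.1%, Adjuster 2 1/6 = 16.7% → the junior adjuster
Overall: the junior adjuster 50/147 = 34.0%, Adjuster 2 56/98 = 57.1% → Adjuster 2
(The junior adjuster wins every claim group but Adjuster 2 wins overall — the junior adjuster's claims skew toward the low-rate moderate group.)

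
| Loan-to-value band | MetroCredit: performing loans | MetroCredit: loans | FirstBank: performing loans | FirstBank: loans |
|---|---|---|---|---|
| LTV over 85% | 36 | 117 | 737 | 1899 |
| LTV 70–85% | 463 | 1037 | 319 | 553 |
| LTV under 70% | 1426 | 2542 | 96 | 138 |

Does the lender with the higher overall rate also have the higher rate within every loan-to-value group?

LTV over 85%: MetroCredit 36/117 = 30.8%, FirstBank 737/1899 = 38.8% → FirstBank
LTV 70–85%: MetroCredit 463/1037 = 44.6%, FirstBank 319/553 = 57.7% → FirstBank
LTV under 70%: MetroCredit 1426/2542 = 56.1%, FirstBank 96/138 = 69.6% → FirstBank
Overall: MetroCredit 1925/3696 = 52.1%, FirstBank 1152/2590 = 44.5% → MetroCredit
FirstBank wins each loan-to-value group but MetroCredit wins overall — the comparison reverses. FirstBank's loans skew toward LTV over 85%, which has a lower base rate.

No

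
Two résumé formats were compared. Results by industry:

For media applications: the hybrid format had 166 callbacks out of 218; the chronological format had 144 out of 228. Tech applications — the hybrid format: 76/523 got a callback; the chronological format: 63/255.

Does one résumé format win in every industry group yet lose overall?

Media: the hybrid format 166/218 = 76.1%, the chronological format 144/228 = 63.2% → the hybrid format
Tech: the hybrid format 76/523 = 14.5%, the chronological format 63/255 = 24.7% → the chronological format
Overall: the hybrid format 242/741 = 32.7%, the chronological format 207/483 = 42.9% → the chronological format
Neither sweeps: the hybrid format wins 1 of 2 groups, the chronological format wins 1. The chronological format wins overall but not every group — no Simpson reversal.

No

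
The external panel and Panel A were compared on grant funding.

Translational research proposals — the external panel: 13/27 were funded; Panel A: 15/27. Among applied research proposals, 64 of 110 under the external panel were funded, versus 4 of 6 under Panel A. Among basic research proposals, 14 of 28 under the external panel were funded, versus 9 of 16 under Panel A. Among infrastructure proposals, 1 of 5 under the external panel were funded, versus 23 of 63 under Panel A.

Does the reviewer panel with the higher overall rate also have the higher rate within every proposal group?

Translational research: the external panel 13/27 = 48.1%, Panel A 15/27 = 55.6% → Panel A
Applied research: the external panel 64/110 = 58.2%, Panel A 4/6 = 66.7% → Panel A
Basic research: the external panel 14/28 = 50.0%, Panel A 9/16 = 56.2% → Panel A
Infrastructure: the external panel 1/5 = 20.0%, Panel A 23/63 = 36.5% → Panel A
Overall: the external panel 92/170 = 54.1%, Panel A 51/112 = 45.5% → the external panel
Panel A wins each proposal group but the external panel wins overall — the comparison reverses. Panel A's proposals skew toward infrastructure, which has a lower base rate.

No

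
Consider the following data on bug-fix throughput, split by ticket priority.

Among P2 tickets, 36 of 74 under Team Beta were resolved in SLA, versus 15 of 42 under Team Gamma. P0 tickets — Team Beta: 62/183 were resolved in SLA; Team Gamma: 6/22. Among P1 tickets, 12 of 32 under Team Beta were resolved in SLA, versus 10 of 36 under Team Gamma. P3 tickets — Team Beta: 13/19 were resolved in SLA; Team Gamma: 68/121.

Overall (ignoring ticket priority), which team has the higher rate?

P2: Team Beta 36/74 = 48.6%, Team Gamma 15/42 = 35.7% → Team Beta
P0: Team Beta 62/183 = 33.9%, Team Gamma 6/22 = 27.3% → Team Beta
P1: Team Beta 12/32 = 37.5%, Team Gamma 10/36 = 27.8% → Team Beta
P3: Team Beta 13/19 = 68.4%, Team Gamma 68/121 = 56.2% → Team Beta
Overall: Team Beta 123/308 = 39.9%, Team Gamma 99/221 = 44.8% → Team Gamma
(Team Beta wins every ticket group but Team Gamma wins overall — Team Beta's tickets skew toward the low-rate P0 group.)

Team Gamma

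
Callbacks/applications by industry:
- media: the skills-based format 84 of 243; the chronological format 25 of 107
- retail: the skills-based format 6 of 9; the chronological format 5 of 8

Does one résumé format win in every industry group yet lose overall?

Media: the skills-based format 84/243 = 34.6%, the chronological format 25/107 = 23.4% → the skills-based format
Retail: the skills-based format 6/9 = 66.7%, the chronological format 5/8 = 62.5% → the skills-based format
Overall: the skills-based format 90/252 = 35.7%, the chronological format 30/115 = 26.1% → the skills-based format
The skills-based format wins overall and in every industry group — no reversal.

No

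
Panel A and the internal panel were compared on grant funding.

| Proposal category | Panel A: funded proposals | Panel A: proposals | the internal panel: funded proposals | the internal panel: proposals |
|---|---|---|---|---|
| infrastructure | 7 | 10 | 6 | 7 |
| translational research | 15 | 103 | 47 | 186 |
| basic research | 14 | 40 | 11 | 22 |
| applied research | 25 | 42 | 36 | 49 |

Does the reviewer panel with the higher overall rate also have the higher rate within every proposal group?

Infrastructure: Panel A 7/10 = 70.0%, the internal panel 6/7 = 85.7% → the internal panel
Translational research: Panel A 15/103 = 14.6%, the internal panel 47/186 = 25.3% → the internal panel
Basic research: Panel A 14/40 = 35.0%, the internal panel 11/22 = 50.0% → the internal panel
Applied research: Panel A 25/42 = 59.5%, the internal panel 36/49 = 73.5% → the internal panel
Overall: Panel A 61/195 = 31.3%, the internal panel 100/264 = 37.9% → the internal panel
The internal panel wins overall and in every proposal group — no reversal.

Yes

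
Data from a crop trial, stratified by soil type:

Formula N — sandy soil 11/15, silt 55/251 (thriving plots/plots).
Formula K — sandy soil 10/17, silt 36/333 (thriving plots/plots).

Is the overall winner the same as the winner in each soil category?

Yes

Sandy soil: Formula N 11/15 = 73.3%, Formula K 10/17 = 58.8% → Formula N
Silt: Formula N 55/251 = 21.9%, Formula K 36/333 = 10.8% → Formula N
Overall: Formula N 66/266 = 24.8%, Formula K 46/350 = 13.1% → Formula N
Formula N wins overall and in every soil group — no reversal.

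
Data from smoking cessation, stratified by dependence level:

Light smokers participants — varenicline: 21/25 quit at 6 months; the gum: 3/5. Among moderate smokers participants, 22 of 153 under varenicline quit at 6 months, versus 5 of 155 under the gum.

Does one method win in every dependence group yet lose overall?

No

Light smokers: varenicline 21/25 = 84.0%, the gum 3/5 = 60.0% → varenicline
Moderate smokers: varenicline 22/153 = 14.4%, the gum 5/155 = 3.2% → varenicline
Overall: varenicline 43/178 = 24.2%, the gum 8/160 = 5.0% → varenicline
Varenicline wins overall and in every dependence group — no reversal.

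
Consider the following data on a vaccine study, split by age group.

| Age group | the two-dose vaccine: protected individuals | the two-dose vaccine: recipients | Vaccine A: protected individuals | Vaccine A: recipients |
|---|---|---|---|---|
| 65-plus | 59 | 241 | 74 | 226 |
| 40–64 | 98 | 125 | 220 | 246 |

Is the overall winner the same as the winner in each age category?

65-plus: the two-dose vaccine 59/241 = 24.5%, Vaccine A 74/226 = 32.7% → Vaccine A
40–64: the two-dose vaccine 98/125 = 78.4%, Vaccine A 220/246 = 89.4% → Vaccine A
Overall: the two-dose vaccine 157/366 = 42.9%, Vaccine A 294/472 = 62.3% → Vaccine A
Vaccine A wins overall and in every age group — no reversal.

Yes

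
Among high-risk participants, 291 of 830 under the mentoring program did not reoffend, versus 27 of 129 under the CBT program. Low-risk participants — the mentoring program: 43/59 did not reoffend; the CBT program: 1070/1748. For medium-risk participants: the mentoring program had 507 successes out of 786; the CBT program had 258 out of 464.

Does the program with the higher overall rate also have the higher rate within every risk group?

High-risk: the mentoring program 291/830 = 35.1%, the CBT program 27/129 = 20.9% → the mentoring program
Low-risk: the mentoring program 43/59 = 72.9%, the CBT program 1070/1748 = 61.2% → the mentoring program
Medium-risk: the mentoring program 507/786 = 64.5%, the CBT program 258/464 = 55.6% → the mentoring program
Overall: the mentoring program 841/1675 = 50.2%, the CBT program 1355/2341 = 57.9% → the CBT program
The mentoring program wins each risk group but the CBT program wins overall — the comparison reverses. The mentoring program's participants skew toward high-risk, which has a lower base rate.

No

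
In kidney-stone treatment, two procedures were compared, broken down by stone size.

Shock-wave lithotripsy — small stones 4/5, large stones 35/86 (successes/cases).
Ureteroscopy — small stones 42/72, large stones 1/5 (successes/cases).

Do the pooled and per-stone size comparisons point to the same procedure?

Small stones: shock-wave lithotripsy 4/5 = 80.0%, ureteroscopy 42/72 = 58.3% → shock-wave lithotripsy
Large stones: shock-wave lithotripsy 35/86 = 40.7%, ureteroscopy 1/5 = 20.0% → shock-wave lithotripsy
Overall: shock-wave lithotripsy 39/91 = 42.9%, ureteroscopy 43/77 = 55.8% → ureteroscopy
Shock-wave lithotripsy wins each stone group but ureteroscopy wins overall — the comparison reverses. Shock-wave lithotripsy's cases skew toward large stones, which has a lower base rate.

No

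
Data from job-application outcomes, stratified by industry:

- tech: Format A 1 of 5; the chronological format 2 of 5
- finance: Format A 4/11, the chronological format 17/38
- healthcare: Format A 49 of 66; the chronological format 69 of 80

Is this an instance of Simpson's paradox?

No

Tech: Format A 1/5 = 20.0%, the chronological format 2/5 = 40.0% → the chronological format
Finance: Format A 4/11 = 36.4%, the chronological format 17/38 = 44.7% → the chronological format
Healthcare: Format A 49/66 = 74.2%, the chronological format 69/80 = 86.2% → the chronological format
Overall: Format A 54/82 = 65.9%, the chronological format 88/123 = 71.5% → the chronological format
The chronological format wins overall and in every industry group — no reversal.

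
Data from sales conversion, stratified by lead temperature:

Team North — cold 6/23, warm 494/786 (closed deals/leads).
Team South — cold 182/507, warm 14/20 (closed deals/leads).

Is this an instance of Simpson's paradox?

Cold: Team North 6/23 = 26.1%, Team South 182/507 = 35.9% → Team South
Warm: Team North 494/786 = 62.8%, Team South 14/20 = 70.0% → Team South
Overall: Team North 500/809 = 61.8%, Team South 196/527 = 37.2% → Team North
Team South wins each lead group but Team North wins overall — the comparison reverses. Team South's leads skew toward cold, which has a lower base rate.

Yes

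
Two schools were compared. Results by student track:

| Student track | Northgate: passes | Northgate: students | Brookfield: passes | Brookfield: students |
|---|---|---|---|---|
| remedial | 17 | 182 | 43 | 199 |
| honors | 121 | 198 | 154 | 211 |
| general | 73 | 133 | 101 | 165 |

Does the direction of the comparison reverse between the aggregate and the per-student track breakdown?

Remedial: Northgate 17/182 = 9.3%, Brookfield 43/199 = 21.6% → Brookfield
Honors: Northgate 121/198 = 61.1%, Brookfield 154/211 = 73.0% → Brookfield
General: Northgate 73/133 = 54.9%, Brookfield 101/165 = 61.2% → Brookfield
Overall: Northgate 211/513 = 41.1%, Brookfield 298/575 = 51.8% → Brookfield
Brookfield wins overall and in every student group — no reversal.

No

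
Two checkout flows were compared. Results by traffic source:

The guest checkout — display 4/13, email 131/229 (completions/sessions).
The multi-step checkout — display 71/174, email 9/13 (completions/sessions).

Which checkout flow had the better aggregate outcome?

Display: the guest checkout 4/13 = 30.8%, the multi-step checkout 71/174 = 40.8% → the multi-step checkout
Email: the guest checkout 131/229 = 57.2%, the multi-step checkout 9/13 = 69.2% → the multi-step checkout
Overall: the guest checkout 135/242 = 55.8%, the multi-step checkout 80/187 = 42.8% → the guest checkout
(The multi-step checkout wins every traffic group but the guest checkout wins overall — the multi-step checkout's sessions skew toward the low-rate display group.)

the guest checkout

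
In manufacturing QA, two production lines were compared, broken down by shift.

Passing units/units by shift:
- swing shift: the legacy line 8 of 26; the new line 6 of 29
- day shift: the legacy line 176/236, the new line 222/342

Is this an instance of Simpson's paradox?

No

Swing shift: the legacy line 8/26 = 30.8%, the new line 6/29 = 20.7% → the legacy line
Day shift: the legacy line 176/236 = 74.6%, the new line 222/342 = 64.9% → the legacy line
Overall: the legacy line 184/262 = 70.2%, the new line 228/371 = 61.5% → the legacy line
The legacy line wins overall and in every shift group — no reversal.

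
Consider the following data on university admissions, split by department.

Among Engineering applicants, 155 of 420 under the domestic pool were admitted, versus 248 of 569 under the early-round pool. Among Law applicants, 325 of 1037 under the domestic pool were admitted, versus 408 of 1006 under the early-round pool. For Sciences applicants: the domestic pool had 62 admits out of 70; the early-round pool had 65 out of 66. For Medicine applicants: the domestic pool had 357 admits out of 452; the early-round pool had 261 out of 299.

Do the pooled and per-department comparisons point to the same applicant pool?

Yes

Engineering: the domestic pool 155/420 = 36.9%, the early-round pool 248/569 = 43.6% → the early-round pool
Law: the domestic pool 325/1037 = 31.3%, the early-round pool 408/1006 = 40.6% → the early-round pool
Sciences: the domestic pool 62/70 = 88.6%, the early-round pool 65/66 = 98.5% → the early-round pool
Medicine: the domestic pool 357/452 = 79.0%, the early-round pool 261/299 = 87.3% → the early-round pool
Overall: the domestic pool 899/1979 = 45.4%, the early-round pool 982/1940 = 50.6% → the early-round pool
The early-round pool wins overall and in every department group — no reversal.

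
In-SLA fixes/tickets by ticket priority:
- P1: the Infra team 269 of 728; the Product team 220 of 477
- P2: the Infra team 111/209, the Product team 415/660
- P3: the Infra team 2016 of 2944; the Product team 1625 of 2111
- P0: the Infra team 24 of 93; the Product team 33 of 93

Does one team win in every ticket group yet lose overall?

No

P1: the Infra team 269/728 = 37.0%, the Product team 220/477 = 46.1% → the Product team
P2: the Infra team 111/209 = 53.1%, the Product team 415/660 = 62.9% → the Product team
P3: the Infra team 2016/2944 = 68.5%, the Product team 1625/2111 = 77.0% → the Product team
P0: the Infra team 24/93 = 25.8%, the Product team 33/93 = 35.5% → the Product team
Overall: the Infra team 2420/3974 = 60.9%, the Product team 2293/3341 = 68.6% → the Product team
The Product team wins overall and in every ticket group — no reversal.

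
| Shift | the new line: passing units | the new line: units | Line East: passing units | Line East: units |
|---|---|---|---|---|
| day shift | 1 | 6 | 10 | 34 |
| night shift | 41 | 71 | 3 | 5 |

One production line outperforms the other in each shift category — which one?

Day shift: the new line 1/6 = 16.7%, Line East 10/34 = 29.4% → Line East
Night shift: the new line 41/71 = 57.7%, Line East 3/5 = 60.0% → Line East
Line East has the higher rate in both groups.

Line East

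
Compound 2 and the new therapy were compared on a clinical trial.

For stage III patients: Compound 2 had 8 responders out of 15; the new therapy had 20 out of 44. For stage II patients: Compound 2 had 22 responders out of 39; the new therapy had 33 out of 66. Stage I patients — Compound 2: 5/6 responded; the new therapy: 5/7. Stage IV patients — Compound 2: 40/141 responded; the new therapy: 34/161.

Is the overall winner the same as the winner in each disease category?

Stage III: Compound 2 8/15 = 53.3%, the new therapy 20/44 = 45.5% → Compound 2
Stage II: Compound 2 22/39 = 56.4%, the new therapy 33/66 = 50.0% → Compound 2
Stage I: Compound 2 5/6 = 83.3%, the new therapy 5/7 = 71.4% → Compound 2
Stage IV: Compound 2 40/141 = 28.4%, the new therapy 34/161 = 21.1% → Compound 2
Overall: Compound 2 75/201 = 37.3%, the new therapy 92/278 = 33.1% → Compound 2
Compound 2 wins overall and in every disease group — no reversal.

Yes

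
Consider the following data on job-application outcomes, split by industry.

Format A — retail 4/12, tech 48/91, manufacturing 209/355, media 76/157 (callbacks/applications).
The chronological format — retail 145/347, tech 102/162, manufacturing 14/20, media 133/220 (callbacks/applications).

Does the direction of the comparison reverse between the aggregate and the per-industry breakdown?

Retail: Format A 4/12 = 33.3%, the chronological format 145/347 = 41.8% → the chronological format
Tech: Format A 48/91 = 52.7%, the chronological format 102/162 = 63.0% → the chronological format
Manufacturing: Format A 209/355 = 58.9%, the chronological format 14/20 = 70.0% → the chronological format
Media: Format A 76/157 = 48.4%, the chronological format 133/220 = 60.5% → the chronological format
Overall: Format A 337/615 = 54.8%, the chronological format 394/749 = 52.6% → Format A
The chronological format wins each industry group but Format A wins overall — the comparison reverses. The chronological format's applications skew toward retail, which has a lower base rate.

Yes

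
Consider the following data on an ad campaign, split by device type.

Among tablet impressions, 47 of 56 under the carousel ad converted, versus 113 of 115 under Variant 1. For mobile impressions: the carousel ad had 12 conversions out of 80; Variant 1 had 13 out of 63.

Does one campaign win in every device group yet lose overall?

Tablet: the carousel ad 47/56 = 83.9%, Variant 1 113/115 = 98.3% → Variant 1
Mobile: the carousel ad 12/80 = 15.0%, Variant 1 13/63 = 20.6% → Variant 1
Overall: the carousel ad 59/136 = 43.4%, Variant 1 126/178 = 70.8% → Variant 1
Variant 1 wins overall and in every device group — no reversal.

No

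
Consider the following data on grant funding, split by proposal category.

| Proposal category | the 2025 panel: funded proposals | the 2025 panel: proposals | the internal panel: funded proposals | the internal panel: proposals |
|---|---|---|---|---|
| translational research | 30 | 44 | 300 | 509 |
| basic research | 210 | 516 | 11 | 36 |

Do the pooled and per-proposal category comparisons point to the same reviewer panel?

No

Translational research: the 2025 panel 30/44 = 68.2%, the internal panel 300/509 = 58.9% → the 2025 panel
Basic research: the 2025 panel 210/516 = 40.7%, the internal panel 11/36 = 30.6% → the 2025 panel
Overall: the 2025 panel 240/560 = 42.9%, the internal panel 311/545 = 57.1% → the internal panel
The 2025 panel wins each proposal group but the internal panel wins overall — the comparison reverses. The 2025 panel's proposals skew toward basic research, which has a lower base rate.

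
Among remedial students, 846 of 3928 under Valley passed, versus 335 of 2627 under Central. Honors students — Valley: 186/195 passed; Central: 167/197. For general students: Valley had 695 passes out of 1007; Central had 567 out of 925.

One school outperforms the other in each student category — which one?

Valley

Remedial: Valley 846/3928 = 21.5%, Central 335/2627 = 12.8% → Valley
Honors: Valley 186/195 = 95.4%, Central 167/197 = 84.8% → Valley
General: Valley 695/1007 = 69.0%, Central 567/925 = 61.3% → Valley
Valley has the higher rate in all 3 groups.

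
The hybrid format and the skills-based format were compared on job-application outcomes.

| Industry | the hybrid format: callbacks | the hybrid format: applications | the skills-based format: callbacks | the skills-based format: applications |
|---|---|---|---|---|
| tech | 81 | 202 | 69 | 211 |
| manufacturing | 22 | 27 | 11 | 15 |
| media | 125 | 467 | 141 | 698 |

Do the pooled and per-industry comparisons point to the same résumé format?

Tech: the hybrid format 81/202 = 40.1%, the skills-based format 69/211 = 32.7% → the hybrid format
Manufacturing: the hybrid format 22/27 = 81.5%, the skills-based format 11/15 = 73.3% → the hybrid format
Media: the hybrid format 125/467 = 26.8%, the skills-based format 141/698 = 20.2% → the hybrid format
Overall: the hybrid format 228/696 = 32.8%, the skills-based format 221/924 = 23.9% → the hybrid format
The hybrid format wins overall and in every industry group — no reversal.

Yes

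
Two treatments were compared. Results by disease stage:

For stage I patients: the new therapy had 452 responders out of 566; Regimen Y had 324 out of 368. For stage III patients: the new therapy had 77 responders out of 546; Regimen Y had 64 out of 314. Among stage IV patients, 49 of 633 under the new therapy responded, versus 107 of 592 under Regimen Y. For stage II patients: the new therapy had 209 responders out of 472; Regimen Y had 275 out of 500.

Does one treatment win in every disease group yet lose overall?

Stage I: the new therapy 452/566 = 79.9%, Regimen Y 324/368 = 88.0% → Regimen Y
Stage III: the new therapy 77/546 = 14.1%, Regimen Y 64/314 = 20.4% → Regimen Y
Stage IV: the new therapy 49/633 = 7.7%, Regimen Y 107/592 = 18.1% → Regimen Y
Stage II: the new therapy 209/472 = 44.3%, Regimen Y 275/500 = 55.0% → Regimen Y
Overall: the new therapy 787/2217 = 35.5%, Regimen Y 770/1774 = 43.4% → Regimen Y
Regimen Y wins overall and in every disease group — no reversal.

No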